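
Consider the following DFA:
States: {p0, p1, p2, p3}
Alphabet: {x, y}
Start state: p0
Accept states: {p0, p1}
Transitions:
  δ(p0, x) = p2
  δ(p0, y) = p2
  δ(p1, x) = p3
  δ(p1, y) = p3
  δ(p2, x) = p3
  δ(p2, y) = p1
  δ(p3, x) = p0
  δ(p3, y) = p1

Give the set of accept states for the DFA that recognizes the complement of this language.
Complement accept states = All states \ Original accept states
= {p0, p1, p2, p3} \ {p0, p1}
{p2, p3}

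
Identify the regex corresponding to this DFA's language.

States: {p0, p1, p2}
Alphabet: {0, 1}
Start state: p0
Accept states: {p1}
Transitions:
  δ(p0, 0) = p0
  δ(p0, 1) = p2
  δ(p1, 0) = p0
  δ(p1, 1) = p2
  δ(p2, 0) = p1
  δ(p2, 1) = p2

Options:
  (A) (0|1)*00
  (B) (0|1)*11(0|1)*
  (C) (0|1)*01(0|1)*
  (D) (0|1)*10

Check each option against the DFA on short strings; one disagreement eliminates an option:
  (A) (0|1)*00: on '00' the DFA goes p0 → p0 → p0 and rejects (p0 ∉ Accept), but the regex matches it → eliminate
  (B) (0|1)*11(0|1)*: on '10' the DFA goes p0 → p2 → p1 and accepts (p1 ∈ Accept), but the regex does not match it → eliminate
  (C) (0|1)*01(0|1)*: on '01' the DFA goes p0 → p0 → p2 and rejects (p2 ∉ Accept), but the regex matches it → eliminate
  (D) (0|1)*10: agrees with the DFA on every string of length ≤ 6
Only (D) is consistent with the DFA.
(D) (0|1)*10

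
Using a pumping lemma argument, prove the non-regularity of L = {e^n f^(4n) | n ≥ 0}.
Assume L is regular with pumping length p. Idea: pumping the e-block breaks the 1:4 ratio.
Choose s = e^p f^(4p) (length 5p ≥ p). By the pumping lemma, s = xyz with |xy| ≤ p, |y| > 0, so y = e^k with k ≥ 1. Then xy²z = e^(p+k) f^(4p). For this to be in L we would need 4p = 4(p+k), i.e. 4k = 0, contradicting k ≥ 1. So xy²z ∉ L.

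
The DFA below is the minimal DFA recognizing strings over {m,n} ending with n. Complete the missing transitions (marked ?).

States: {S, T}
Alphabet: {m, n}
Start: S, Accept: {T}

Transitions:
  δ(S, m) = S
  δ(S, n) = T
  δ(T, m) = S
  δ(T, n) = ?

From the language and accept set, identify what each state tracks — S: last symbol not n; T: last symbol is n.
Each missing δ(q, a) is the state matching the new tracked value after reading a.
δ(T, n) = T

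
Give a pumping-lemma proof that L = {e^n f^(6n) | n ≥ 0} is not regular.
Assume L is regular with pumping length p. Idea: pumping the e-block breaks the 1:6 ratio.
Choose s = e^p f^(6p) (length 7p ≥ p). By the pumping lemma, s = xyz with |xy| ≤ p, |y| > 0, so y = e^k with k ≥ 1. Then xy²z = e^(p+k) f^(6p). For this to be in L we would need 6p = 6(p+k), i.e. 6k = 0, contradicting k ≥ 1. So xy²z ∉ L.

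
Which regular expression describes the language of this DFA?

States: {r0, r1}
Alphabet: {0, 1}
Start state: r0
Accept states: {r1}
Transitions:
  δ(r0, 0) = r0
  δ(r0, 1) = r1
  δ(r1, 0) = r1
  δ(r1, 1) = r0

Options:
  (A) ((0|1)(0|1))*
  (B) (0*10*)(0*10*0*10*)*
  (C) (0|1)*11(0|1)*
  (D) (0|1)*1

Check each option against the DFA on short strings; one disagreement eliminates an option:
  (A) ((0|1)(0|1))*: on ε the DFA stays in r0 and rejects (r0 ∉ Accept), but the regex matches it → eliminate
  (B) (0*10*)(0*10*0*10*)*: agrees with the DFA on every string of length ≤ 6
  (C) (0|1)*11(0|1)*: on '1' the DFA goes r0 → r1 and accepts (r1 ∈ Accept), but the regex does not match it → eliminate
  (D) (0|1)*1: on '10' the DFA goes r0 → r1 → r1 and accepts (r1 ∈ Accept), but the regex does not match it → eliminate
Only (B) is consistent with the DFA.
(B) (0*10*)(0*10*0*10*)*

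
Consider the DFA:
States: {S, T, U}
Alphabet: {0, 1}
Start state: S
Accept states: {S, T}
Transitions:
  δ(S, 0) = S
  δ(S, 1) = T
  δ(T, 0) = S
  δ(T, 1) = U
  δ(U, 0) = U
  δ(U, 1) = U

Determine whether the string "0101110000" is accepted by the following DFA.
Processing string "0101110000":
  S --0--> S
  S --1--> T
  T --0--> S
  S --1--> T
  T --1--> U
  U --1--> U
  U --0--> U
  U --0--> U
  U --0--> U
  U --0--> U
Final state: U
Accept states: {S, T}
No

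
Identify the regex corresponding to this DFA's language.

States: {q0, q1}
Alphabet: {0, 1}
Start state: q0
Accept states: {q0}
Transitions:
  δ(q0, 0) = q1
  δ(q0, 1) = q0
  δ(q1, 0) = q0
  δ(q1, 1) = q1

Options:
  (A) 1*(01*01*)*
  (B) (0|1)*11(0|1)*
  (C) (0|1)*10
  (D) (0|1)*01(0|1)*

Check each option against the DFA on short strings; one disagreement eliminates an option:
  (A) 1*(01*01*)*: agrees with the DFA on every string of length ≤ 6
  (B) (0|1)*11(0|1)*: on ε the DFA stays in q0 and accepts (q0 ∈ Accept), but the regex does not match it → eliminate
  (C) (0|1)*10: on ε the DFA stays in q0 and accepts (q0 ∈ Accept), but the regex does not match it → eliminate
  (D) (0|1)*01(0|1)*: on ε the DFA stays in q0 and accepts (q0 ∈ Accept), but the regex does not match it → eliminate
Only (A) is consistent with the DFA.
(A) 1*(01*01*)*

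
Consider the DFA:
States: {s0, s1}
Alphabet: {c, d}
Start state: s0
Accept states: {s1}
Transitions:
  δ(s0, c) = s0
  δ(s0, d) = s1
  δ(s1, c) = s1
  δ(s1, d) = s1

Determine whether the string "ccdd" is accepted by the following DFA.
Processing string "ccdd":
  s0 --c--> s0
  s0 --c--> s0
  s0 --d--> s1
  s1 --d--> s1
Final state: s1
Accept states: {s1}
Yes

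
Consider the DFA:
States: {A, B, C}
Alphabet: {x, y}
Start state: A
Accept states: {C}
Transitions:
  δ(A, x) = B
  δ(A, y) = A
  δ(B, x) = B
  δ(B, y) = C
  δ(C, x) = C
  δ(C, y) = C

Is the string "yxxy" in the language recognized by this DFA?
Processing string "yxxy":
  A --y--> A
  A --x--> B
  B --x--> B
  B --y--> C
Final state: C
Accept states: {C}
Yes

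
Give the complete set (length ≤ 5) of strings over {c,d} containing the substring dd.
dd, cdd, ddc, ddd, ccdd, cddc, cddd, dcdd, ddcc, ddcd, dddc, dddd, cccdd, ccddc, ccddd, cdcdd, cddcc, cddcd, cdddc, cdddd, dccdd, dcddc, dcddd, ddccc, ddccd, ddcdc, ddcdd, dddcc, dddcd, ddddc, ddddd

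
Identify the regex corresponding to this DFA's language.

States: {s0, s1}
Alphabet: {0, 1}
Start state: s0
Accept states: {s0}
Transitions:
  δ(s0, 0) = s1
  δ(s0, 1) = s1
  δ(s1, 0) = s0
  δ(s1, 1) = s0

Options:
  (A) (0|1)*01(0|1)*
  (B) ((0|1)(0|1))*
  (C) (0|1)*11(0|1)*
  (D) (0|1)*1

Check each option against the DFA on short strings; one disagreement eliminates an option:
  (A) (0|1)*01(0|1)*: on ε the DFA stays in s0 and accepts (s0 ∈ Accept), but the regex does not match it → eliminate
  (B) ((0|1)(0|1))*: agrees with the DFA on every string of length ≤ 6
  (C) (0|1)*11(0|1)*: on ε the DFA stays in s0 and accepts (s0 ∈ Accept), but the regex does not match it → eliminate
  (D) (0|1)*1: on ε the DFA stays in s0 and accepts (s0 ∈ Accept), but the regex does not match it → eliminate
Only (B) is consistent with the DFA.
(B) ((0|1)(0|1))*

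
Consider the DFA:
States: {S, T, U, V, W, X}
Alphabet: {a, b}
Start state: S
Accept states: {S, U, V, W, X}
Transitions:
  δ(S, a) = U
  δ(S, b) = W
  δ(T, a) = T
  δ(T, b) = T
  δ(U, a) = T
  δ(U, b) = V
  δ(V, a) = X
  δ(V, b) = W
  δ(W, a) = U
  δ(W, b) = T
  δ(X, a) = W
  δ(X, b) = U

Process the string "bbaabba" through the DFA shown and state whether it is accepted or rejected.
Processing string "bbaabba":
  S --b--> W
  W --b--> T
  T --a--> T
  T --a--> T
  T --b--> T
  T --b--> T
  T --a--> T
Final state: T
Accept states: {S, U, V, W, X}
No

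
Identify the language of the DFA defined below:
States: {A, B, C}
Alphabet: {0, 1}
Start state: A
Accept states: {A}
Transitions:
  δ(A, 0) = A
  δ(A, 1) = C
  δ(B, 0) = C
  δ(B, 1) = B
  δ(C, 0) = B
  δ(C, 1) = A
Testing a few strings:
  '011' → accept
  '0' → accept
  '111' → reject
  '11' → accept
State roles: A=value ≡ 0 (mod 3); B=value ≡ 2 (mod 3); C=value ≡ 1 (mod 3)
All binary strings representing a multiple of 3 (read in base 2; leading zeros allowed and ε counts as 0)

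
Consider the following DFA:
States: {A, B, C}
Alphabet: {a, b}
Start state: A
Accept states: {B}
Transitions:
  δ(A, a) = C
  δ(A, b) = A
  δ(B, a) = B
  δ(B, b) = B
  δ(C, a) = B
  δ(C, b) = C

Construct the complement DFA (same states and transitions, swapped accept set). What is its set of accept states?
Complement accept states = All states \ Original accept states
= {A, B, C} \ {B}
{A, C}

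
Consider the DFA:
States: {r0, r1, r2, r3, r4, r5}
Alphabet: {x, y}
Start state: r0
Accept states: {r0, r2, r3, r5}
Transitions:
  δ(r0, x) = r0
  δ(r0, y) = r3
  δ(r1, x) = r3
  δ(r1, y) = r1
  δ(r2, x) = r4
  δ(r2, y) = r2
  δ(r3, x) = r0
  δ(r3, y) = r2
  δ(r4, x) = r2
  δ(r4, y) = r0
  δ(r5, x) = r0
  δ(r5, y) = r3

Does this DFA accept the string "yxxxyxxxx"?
Processing string "yxxxyxxxx":
  r0 --y--> r3
  r3 --x--> r0
  r0 --x--> r0
  r0 --x--> r0
  r0 --y--> r3
  r3 --x--> r0
  r0 --x--> r0
  r0 --x--> r0
  r0 --x--> r0
Final state: r0
Accept states: {r0, r2, r3, r5}
Yes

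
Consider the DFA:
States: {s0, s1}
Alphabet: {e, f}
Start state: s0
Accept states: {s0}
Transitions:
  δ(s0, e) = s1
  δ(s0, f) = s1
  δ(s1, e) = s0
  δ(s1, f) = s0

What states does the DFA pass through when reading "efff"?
read 'e': s0 → s1
  read 'f': s1 → s0
  read 'f': s0 → s1
  read 'f': s1 → s0
s0 -> s1 -> s0 -> s1 -> s0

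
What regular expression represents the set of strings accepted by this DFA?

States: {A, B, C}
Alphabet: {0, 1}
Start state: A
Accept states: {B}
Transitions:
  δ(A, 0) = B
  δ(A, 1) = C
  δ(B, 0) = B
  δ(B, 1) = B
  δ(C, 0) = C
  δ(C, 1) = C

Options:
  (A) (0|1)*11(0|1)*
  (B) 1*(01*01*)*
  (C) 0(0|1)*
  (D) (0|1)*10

Check each option against the DFA on short strings; one disagreement eliminates an option:
  (A) (0|1)*11(0|1)*: on '0' the DFA goes A → B and accepts (B ∈ Accept), but the regex does not match it → eliminate
  (B) 1*(01*01*)*: on ε the DFA stays in A and rejects (A ∉ Accept), but the regex matches it → eliminate
  (C) 0(0|1)*: agrees with the DFA on every string of length ≤ 6
  (D) (0|1)*10: on '0' the DFA goes A → B and accepts (B ∈ Accept), but the regex does not match it → eliminate
Only (C) is consistent with the DFA.
(C) 0(0|1)*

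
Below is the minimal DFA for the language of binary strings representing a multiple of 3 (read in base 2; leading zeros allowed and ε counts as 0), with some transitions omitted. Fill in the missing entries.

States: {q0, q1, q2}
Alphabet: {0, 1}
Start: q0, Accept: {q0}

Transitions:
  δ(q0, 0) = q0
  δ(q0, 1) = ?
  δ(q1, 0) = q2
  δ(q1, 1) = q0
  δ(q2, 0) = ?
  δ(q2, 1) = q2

From the language and accept set, identify what each state tracks — q0: value ≡ 0 (mod 3); q1: value ≡ 1 (mod 3); q2: value ≡ 2 (mod 3).
Each missing δ(q, a) is the state matching the new tracked value after reading a.
δ(q0, 1) = q1; δ(q2, 0) = q1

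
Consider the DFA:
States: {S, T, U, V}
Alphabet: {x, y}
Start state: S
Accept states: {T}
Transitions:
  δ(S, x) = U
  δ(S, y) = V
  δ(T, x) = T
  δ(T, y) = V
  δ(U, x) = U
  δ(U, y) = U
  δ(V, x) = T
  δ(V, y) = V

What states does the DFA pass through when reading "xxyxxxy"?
read 'x': S → U
  read 'x': U → U
  read 'y': U → U
  read 'x': U → U
  read 'x': U → U
  read 'x': U → U
  read 'y': U → U
S -> U -> U -> U -> U -> U -> U -> U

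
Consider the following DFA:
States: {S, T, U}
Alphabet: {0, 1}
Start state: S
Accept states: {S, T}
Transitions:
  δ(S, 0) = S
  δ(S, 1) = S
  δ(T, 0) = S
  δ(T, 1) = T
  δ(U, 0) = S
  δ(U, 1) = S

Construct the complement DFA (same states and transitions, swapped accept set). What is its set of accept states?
Complement accept states = All states \ Original accept states
= {S, T, U} \ {S, T}
{U}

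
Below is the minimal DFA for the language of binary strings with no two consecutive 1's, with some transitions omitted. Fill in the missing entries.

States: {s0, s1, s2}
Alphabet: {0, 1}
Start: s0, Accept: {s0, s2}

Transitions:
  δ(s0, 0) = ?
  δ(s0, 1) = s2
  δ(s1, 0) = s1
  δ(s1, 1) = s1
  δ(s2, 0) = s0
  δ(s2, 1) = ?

From the language and accept set, identify what each state tracks — s0: last symbol not 1 (ok); s1: saw 11 (dead); s2: last symbol 1 (ok).
Each missing δ(q, a) is the state matching the new tracked value after reading a.
δ(s0, 0) = s0; δ(s2, 1) = s1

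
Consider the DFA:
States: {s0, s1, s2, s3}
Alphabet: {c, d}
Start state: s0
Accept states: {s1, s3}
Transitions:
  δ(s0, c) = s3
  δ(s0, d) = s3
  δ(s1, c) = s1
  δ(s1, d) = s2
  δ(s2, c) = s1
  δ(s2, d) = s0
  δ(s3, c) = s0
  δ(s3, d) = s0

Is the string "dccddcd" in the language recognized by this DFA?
Processing string "dccddcd":
  s0 --d--> s3
  s3 --c--> s0
  s0 --c--> s3
  s3 --d--> s0
  s0 --d--> s3
  s3 --c--> s0
  s0 --d--> s3
Final state: s3
Accept states: {s1, s3}
Yes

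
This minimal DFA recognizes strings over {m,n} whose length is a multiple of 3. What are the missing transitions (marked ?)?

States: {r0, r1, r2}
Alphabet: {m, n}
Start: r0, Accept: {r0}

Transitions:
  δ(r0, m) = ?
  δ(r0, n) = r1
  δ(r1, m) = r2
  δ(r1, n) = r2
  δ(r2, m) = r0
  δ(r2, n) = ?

From the language and accept set, identify what each state tracks — r0: length ≡ 0 (mod 3); r1: length ≡ 1 (mod 3); r2: length ≡ 2 (mod 3).
Each missing δ(q, a) is the state matching the new tracked value after reading a.
δ(r0, m) = r1; δ(r2, n) = r0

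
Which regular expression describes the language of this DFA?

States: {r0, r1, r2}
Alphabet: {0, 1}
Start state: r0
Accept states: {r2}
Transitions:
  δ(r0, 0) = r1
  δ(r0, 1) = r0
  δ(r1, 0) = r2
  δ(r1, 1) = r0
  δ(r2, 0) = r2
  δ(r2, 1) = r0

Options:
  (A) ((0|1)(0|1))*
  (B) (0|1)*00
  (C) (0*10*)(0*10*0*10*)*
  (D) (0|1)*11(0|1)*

Check each option against the DFA on short strings; one disagreement eliminates an option:
  (A) ((0|1)(0|1))*: on ε the DFA stays in r0 and rejects (r0 ∉ Accept), but the regex matches it → eliminate
  (B) (0|1)*00: agrees with the DFA on every string of length ≤ 6
  (C) (0*10*)(0*10*0*10*)*: on '1' the DFA goes r0 → r0 and rejects (r0 ∉ Accept), but the regex matches it → eliminate
  (D) (0|1)*11(0|1)*: on '00' the DFA goes r0 → r1 → r2 and accepts (r2 ∈ Accept), but the regex does not match it → eliminate
Only (B) is consistent with the DFA.
(B) (0|1)*00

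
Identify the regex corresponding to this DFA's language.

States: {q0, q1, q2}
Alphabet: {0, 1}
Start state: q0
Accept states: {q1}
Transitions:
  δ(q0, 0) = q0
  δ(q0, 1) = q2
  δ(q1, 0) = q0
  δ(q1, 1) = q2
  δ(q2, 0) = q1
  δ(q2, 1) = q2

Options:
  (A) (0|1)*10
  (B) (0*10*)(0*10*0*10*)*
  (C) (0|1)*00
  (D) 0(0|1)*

Check each option against the DFA on short strings; one disagreement eliminates an option:
  (A) (0|1)*10: agrees with the DFA on every string of length ≤ 6
  (B) (0*10*)(0*10*0*10*)*: on '1' the DFA goes q0 → q2 and rejects (q2 ∉ Accept), but the regex matches it → eliminate
  (C) (0|1)*00: on '00' the DFA goes q0 → q0 → q0 and rejects (q0 ∉ Accept), but the regex matches it → eliminate
  (D) 0(0|1)*: on '0' the DFA goes q0 → q0 and rejects (q0 ∉ Accept), but the regex matches it → eliminate
Only (A) is consistent with the DFA.
(A) (0|1)*10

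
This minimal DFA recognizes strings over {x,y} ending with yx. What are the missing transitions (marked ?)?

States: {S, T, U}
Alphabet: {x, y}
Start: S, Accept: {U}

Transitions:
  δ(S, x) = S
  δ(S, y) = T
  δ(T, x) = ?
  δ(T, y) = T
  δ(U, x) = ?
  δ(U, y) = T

From the language and accept set, identify what each state tracks — S: no suffix match; T: one trailing y; U: suffix is yx.
Each missing δ(q, a) is the state matching the new tracked value after reading a.
δ(T, x) = U; δ(U, x) = S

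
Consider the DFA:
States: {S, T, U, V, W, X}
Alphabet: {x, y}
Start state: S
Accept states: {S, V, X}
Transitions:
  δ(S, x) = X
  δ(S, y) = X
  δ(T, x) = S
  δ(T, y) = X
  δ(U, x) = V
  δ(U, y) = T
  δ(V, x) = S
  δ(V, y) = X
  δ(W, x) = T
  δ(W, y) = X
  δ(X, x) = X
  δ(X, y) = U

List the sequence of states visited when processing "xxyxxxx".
read 'x': S → X
  read 'x': X → X
  read 'y': X → U
  read 'x': U → V
  read 'x': V → S
  read 'x': S → X
  read 'x': X → X
S -> X -> X -> U -> V -> S -> X -> X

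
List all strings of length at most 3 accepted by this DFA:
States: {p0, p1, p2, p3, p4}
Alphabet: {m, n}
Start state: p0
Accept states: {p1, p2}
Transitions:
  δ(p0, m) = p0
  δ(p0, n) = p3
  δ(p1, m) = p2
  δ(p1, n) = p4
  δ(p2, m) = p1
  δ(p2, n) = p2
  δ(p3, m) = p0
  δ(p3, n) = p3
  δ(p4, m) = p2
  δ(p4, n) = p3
None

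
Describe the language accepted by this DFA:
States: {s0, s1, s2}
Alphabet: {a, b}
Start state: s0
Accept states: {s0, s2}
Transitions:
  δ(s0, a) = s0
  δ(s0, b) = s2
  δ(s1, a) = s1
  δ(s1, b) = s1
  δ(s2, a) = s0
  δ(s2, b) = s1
Testing a few strings:
  'baab' → accept
  'aa' → accept
  'aaaa' → accept
  'bbba' → reject
State roles: s0=last symbol not b (ok); s1=saw bb (dead); s2=last symbol b (ok)
All strings over {a,b} with no two consecutive b's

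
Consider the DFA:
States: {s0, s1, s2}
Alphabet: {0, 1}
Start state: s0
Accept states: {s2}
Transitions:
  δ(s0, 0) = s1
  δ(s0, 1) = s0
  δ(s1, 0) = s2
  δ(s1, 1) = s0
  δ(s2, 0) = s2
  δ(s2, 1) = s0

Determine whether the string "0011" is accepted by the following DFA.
Processing string "0011":
  s0 --0--> s1
  s1 --0--> s2
  s2 --1--> s0
  s0 --1--> s0
Final state: s0
Accept states: {s2}
No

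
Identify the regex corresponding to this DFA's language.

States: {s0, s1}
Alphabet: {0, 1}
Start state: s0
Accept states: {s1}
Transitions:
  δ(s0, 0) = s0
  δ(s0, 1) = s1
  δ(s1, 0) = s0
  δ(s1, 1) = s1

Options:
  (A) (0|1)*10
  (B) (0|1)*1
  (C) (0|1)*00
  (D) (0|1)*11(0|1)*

Check each option against the DFA on short strings; one disagreement eliminates an option:
  (A) (0|1)*10: on '1' the DFA goes s0 → s1 and accepts (s1 ∈ Accept), but the regex does not match it → eliminate
  (B) (0|1)*1: agrees with the DFA on every string of length ≤ 6
  (C) (0|1)*00: on '1' the DFA goes s0 → s1 and accepts (s1 ∈ Accept), but the regex does not match it → eliminate
  (D) (0|1)*11(0|1)*: on '1' the DFA goes s0 → s1 and accepts (s1 ∈ Accept), but the regex does not match it → eliminate
Only (B) is consistent with the DFA.
(B) (0|1)*1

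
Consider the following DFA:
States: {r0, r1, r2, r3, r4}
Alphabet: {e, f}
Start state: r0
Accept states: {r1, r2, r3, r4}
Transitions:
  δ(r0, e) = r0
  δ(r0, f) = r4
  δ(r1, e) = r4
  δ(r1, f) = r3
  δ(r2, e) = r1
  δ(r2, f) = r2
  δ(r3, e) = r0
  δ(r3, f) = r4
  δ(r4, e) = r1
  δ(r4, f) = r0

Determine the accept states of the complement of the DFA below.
Complement accept states = All states \ Original accept states
= {r0, r1, r2, r3, r4} \ {r1, r2, r3, r4}
{r0}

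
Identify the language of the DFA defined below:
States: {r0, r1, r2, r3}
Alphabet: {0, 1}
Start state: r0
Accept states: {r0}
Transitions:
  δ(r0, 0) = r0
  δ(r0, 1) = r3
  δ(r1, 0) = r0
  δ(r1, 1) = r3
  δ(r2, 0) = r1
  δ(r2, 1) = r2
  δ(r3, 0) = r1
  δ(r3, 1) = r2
Testing a few strings:
  '1001' → reject
  '0100' → accept
  '0' → accept
  '1' → reject
State roles: r0=value ≡ 0 (mod 4); r1=value ≡ 2 (mod 4); r2=value ≡ 3 (mod 4); r3=value ≡ 1 (mod 4)
All binary strings representing a multiple of 4 (read in base 2; leading zeros allowed and ε counts as 0)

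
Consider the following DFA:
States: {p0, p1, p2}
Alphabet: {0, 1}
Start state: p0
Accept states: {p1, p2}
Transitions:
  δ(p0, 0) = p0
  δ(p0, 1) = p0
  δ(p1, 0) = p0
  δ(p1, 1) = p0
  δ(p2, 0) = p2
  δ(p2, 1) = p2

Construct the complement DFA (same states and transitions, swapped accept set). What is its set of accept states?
Complement accept states = All states \ Original accept states
= {p0, p1, p2} \ {p1, p2}
{p0}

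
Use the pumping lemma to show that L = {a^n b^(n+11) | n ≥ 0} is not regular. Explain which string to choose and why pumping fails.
Assume L is regular with pumping length p. Idea: pumping the a-block breaks the fixed offset of 11.
Choose s = a^p b^(p+11) ∈ L. By the pumping lemma, s = xyz with |xy| ≤ p, |y| > 0, so y = a^k with k ≥ 1. Then xy²z = a^(p+k) b^(p+11). For this to be in L we would need p+11 = (p+k)+11, i.e. k = 0, contradicting k ≥ 1. So xy²z ∉ L.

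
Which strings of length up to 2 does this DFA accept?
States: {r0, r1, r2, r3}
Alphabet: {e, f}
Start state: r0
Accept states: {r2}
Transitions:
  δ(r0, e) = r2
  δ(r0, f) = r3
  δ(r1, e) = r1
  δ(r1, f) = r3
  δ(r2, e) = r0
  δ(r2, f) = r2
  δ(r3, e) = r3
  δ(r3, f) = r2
e, ef, ff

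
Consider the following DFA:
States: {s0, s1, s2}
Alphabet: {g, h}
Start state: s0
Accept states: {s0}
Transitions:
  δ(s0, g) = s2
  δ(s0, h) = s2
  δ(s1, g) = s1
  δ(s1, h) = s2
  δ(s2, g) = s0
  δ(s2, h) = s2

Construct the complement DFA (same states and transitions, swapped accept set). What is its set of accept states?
Complement accept states = All states \ Original accept states
= {s0, s1, s2} \ {s0}
{s1, s2}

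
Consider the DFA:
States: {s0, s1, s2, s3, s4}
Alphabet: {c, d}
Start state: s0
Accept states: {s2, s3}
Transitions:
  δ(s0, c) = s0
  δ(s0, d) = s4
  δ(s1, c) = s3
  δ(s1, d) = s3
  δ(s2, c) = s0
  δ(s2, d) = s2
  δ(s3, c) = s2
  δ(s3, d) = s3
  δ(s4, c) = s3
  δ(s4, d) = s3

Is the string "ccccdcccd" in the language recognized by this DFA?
Processing string "ccccdcccd":
  s0 --c--> s0
  s0 --c--> s0
  s0 --c--> s0
  s0 --c--> s0
  s0 --d--> s4
  s4 --c--> s3
  s3 --c--> s2
  s2 --c--> s0
  s0 --d--> s4
Final state: s4
Accept states: {s2, s3}
No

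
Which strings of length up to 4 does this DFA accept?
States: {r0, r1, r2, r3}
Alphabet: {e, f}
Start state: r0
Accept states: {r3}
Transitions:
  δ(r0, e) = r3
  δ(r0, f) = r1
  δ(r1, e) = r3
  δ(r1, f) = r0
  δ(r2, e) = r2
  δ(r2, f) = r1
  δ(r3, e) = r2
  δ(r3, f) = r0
e, fe, efe, ffe, eefe, effe, fefe, fffe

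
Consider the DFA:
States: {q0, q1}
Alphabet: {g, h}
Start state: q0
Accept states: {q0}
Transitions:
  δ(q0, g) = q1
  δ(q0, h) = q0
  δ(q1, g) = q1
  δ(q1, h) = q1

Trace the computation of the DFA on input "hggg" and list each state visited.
read 'h': q0 → q0
  read 'g': q0 → q1
  read 'g': q1 → q1
  read 'g': q1 → q1
q0 -> q0 -> q1 -> q1 -> q1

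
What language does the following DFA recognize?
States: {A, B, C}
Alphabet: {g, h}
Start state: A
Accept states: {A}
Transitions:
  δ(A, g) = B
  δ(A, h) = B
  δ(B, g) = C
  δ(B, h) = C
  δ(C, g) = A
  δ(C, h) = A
Testing a few strings:
  'h' → reject
  'gg' → reject
  'hh' → reject
  'hhh' → accept
State roles: A=length ≡ 0 (mod 3); B=length ≡ 1 (mod 3); C=length ≡ 2 (mod 3)
All strings over {g,h} whose length is a multiple of 3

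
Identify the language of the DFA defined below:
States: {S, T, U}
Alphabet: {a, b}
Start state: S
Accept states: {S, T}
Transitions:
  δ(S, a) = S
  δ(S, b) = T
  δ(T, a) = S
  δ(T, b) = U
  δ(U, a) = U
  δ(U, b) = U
Testing a few strings:
  'baab' → accept
  'aa' → accept
  'b' → accept
  'aaaa' → accept
State roles: S=last symbol not b (ok); T=last symbol b (ok); U=saw bb (dead)
All strings over {a,b} with no two consecutive b's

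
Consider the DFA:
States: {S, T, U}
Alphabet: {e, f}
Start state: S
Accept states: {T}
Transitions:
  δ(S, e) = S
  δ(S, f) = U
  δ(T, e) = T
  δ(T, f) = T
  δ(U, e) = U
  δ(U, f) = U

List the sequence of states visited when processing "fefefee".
read 'f': S → U
  read 'e': U → U
  read 'f': U → U
  read 'e': U → U
  read 'f': U → U
  read 'e': U → U
  read 'e': U → U
S -> U -> U -> U -> U -> U -> U -> U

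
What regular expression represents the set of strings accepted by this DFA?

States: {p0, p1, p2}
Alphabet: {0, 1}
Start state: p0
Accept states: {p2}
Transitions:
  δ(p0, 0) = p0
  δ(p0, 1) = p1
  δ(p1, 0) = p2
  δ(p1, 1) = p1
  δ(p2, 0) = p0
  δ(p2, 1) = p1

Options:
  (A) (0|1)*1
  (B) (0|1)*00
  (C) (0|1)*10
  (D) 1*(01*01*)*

Check each option against the DFA on short strings; one disagreement eliminates an option:
  (A) (0|1)*1: on '1' the DFA goes p0 → p1 and rejects (p1 ∉ Accept), but the regex matches it → eliminate
  (B) (0|1)*00: on '00' the DFA goes p0 → p0 → p0 and rejects (p0 ∉ Accept), but the regex matches it → eliminate
  (C) (0|1)*10: agrees with the DFA on every string of length ≤ 6
  (D) 1*(01*01*)*: on ε the DFA stays in p0 and rejects (p0 ∉ Accept), but the regex matches it → eliminate
Only (C) is consistent with the DFA.
(C) (0|1)*10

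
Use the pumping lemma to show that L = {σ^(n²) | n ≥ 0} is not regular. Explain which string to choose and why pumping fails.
Assume L is regular with pumping length p. Idea: pumping adds a fixed amount, but gaps between consecutive squares grow.
Choose s = σ^(p²) (length p² ≥ p). By the pumping lemma, s = xyz with |xy| ≤ p, |y| > 0, so |y| = k with 1 ≤ k ≤ p. Then |xy²z| = p²+k. Since p² < p²+k ≤ p²+p < (p+1)², the length p²+k lies strictly between consecutive squares, so it is not a perfect square and xy²z ∉ L.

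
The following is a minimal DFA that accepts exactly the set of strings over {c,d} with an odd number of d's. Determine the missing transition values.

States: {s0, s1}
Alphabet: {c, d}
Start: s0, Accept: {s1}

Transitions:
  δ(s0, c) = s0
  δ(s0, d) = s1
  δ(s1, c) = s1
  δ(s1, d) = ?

From the language and accept set, identify what each state tracks — s0: even number of d's so far; s1: odd number of d's so far.
Each missing δ(q, a) is the state matching the new tracked value after reading a.
δ(s1, d) = s0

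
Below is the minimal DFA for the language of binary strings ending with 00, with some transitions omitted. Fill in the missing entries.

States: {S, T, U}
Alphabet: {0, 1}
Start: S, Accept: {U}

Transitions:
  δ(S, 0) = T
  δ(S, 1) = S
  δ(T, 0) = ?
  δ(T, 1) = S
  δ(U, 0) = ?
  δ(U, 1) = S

From the language and accept set, identify what each state tracks — S: last symbol not 0; T: one trailing 0; U: two trailing 0's.
Each missing δ(q, a) is the state matching the new tracked value after reading a.
δ(T, 0) = U; δ(U, 0) = U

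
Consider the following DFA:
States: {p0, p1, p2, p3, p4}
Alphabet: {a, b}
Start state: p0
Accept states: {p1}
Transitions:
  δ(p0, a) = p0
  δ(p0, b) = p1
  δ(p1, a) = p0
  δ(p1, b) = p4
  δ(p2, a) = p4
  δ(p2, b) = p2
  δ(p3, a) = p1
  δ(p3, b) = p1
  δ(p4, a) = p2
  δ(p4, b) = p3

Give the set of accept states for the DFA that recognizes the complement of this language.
Complement accept states = All states \ Original accept states
= {p0, p1, p2, p3, p4} \ {p1}
{p0, p2, p3, p4}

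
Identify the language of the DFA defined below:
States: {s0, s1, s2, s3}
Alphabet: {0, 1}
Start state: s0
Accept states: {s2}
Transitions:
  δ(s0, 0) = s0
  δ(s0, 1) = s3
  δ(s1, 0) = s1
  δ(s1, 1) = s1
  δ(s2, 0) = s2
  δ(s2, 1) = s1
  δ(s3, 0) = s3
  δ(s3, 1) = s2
Testing a few strings:
  '101' → accept
  '0' → reject
  '00' → reject
  '0111' → reject
State roles: s0=zero 1's; s1=≥ three 1's (dead); s2=two 1's; s3=one 1
All binary strings containing exactly two 1's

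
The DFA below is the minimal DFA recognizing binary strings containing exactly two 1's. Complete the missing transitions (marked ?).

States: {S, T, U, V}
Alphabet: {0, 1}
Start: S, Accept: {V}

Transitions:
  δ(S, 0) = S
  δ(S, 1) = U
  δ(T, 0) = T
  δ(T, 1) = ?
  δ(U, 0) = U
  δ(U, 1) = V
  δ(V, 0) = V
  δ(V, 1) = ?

From the language and accept set, identify what each state tracks — S: zero 1's; T: ≥ three 1's (dead); U: one 1; V: two 1's.
Each missing δ(q, a) is the state matching the new tracked value after reading a.
δ(T, 1) = T; δ(V, 1) = T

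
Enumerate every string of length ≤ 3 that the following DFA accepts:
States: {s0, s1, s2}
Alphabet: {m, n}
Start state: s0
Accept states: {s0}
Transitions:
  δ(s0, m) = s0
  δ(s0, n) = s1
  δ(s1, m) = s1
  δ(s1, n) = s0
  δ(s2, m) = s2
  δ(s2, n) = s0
ε, m, mm, nn, mmm, mnn, nmn, nnm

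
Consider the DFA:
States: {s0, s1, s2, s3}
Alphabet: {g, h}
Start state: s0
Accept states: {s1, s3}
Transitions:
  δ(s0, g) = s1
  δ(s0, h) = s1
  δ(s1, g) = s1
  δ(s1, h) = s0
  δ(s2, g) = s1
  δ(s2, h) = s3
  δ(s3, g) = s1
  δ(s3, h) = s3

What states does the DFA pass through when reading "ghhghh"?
read 'g': s0 → s1
  read 'h': s1 → s0
  read 'h': s0 → s1
  read 'g': s1 → s1
  read 'h': s1 → s0
  read 'h': s0 → s1
s0 -> s1 -> s0 -> s1 -> s1 -> s0 -> s1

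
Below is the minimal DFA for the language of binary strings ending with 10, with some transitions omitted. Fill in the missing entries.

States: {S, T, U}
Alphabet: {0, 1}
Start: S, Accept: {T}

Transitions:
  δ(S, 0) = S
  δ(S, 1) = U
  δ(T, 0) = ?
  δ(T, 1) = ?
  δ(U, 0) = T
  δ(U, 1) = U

From the language and accept set, identify what each state tracks — S: no suffix match; T: suffix is 10; U: one trailing 1.
Each missing δ(q, a) is the state matching the new tracked value after reading a.
δ(T, 0) = S; δ(T, 1) = U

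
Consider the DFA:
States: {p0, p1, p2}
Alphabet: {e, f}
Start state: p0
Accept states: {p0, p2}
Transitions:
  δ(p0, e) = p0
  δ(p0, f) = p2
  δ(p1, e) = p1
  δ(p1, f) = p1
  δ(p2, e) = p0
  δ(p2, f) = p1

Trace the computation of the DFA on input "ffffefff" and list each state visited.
read 'f': p0 → p2
  read 'f': p2 → p1
  read 'f': p1 → p1
  read 'f': p1 → p1
  read 'e': p1 → p1
  read 'f': p1 → p1
  read 'f': p1 → p1
  read 'f': p1 → p1
p0 -> p2 -> p1 -> p1 -> p1 -> p1 -> p1 -> p1 -> p1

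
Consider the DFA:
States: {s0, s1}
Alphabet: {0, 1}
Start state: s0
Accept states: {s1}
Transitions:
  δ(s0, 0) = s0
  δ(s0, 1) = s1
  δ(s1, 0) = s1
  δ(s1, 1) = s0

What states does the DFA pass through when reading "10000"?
read '1': s0 → s1
  read '0': s1 → s1
  read '0': s1 → s1
  read '0': s1 → s1
  read '0': s1 → s1
s0 -> s1 -> s1 -> s1 -> s1 -> s1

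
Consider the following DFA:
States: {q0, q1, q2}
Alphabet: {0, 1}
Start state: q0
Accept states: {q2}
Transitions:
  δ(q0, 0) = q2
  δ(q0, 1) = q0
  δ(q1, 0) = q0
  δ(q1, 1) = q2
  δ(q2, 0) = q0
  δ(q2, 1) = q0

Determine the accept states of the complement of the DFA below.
Complement accept states = All states \ Original accept states
= {q0, q1, q2} \ {q2}
{q0, q1}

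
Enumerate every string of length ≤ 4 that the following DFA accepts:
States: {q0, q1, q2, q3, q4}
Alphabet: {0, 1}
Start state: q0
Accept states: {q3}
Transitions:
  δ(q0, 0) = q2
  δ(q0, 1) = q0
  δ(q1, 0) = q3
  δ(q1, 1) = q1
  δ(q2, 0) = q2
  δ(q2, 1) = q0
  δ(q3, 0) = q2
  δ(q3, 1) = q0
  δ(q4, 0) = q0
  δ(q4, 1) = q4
None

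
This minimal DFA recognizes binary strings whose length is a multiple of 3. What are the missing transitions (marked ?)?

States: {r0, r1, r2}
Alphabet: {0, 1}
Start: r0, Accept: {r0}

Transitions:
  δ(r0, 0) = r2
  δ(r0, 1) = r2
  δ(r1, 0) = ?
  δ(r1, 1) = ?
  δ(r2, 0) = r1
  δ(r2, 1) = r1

From the language and accept set, identify what each state tracks — r0: length ≡ 0 (mod 3); r1: length ≡ 2 (mod 3); r2: length ≡ 1 (mod 3).
Each missing δ(q, a) is the state matching the new tracked value after reading a.
δ(r1, 0) = r0; δ(r1, 1) = r0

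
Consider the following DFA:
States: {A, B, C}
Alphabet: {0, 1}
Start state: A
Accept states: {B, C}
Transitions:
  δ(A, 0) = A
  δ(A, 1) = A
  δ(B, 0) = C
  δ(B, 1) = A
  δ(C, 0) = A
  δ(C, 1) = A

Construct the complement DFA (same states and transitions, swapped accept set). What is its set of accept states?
Complement accept states = All states \ Original accept states
= {A, B, C} \ {B, C}
{A}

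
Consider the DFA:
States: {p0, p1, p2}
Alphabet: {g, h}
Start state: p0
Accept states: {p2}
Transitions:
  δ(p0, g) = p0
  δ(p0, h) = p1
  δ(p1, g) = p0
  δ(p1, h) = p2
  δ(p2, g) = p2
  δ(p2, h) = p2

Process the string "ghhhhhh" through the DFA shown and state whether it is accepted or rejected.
Processing string "ghhhhhh":
  p0 --g--> p0
  p0 --h--> p1
  p1 --h--> p2
  p2 --h--> p2
  p2 --h--> p2
  p2 --h--> p2
  p2 --h--> p2
Final state: p2
Accept states: {p2}
Yes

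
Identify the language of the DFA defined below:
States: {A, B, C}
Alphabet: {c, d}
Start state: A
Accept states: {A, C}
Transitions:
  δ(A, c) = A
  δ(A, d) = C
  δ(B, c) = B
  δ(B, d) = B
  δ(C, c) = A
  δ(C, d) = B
Testing a few strings:
  'dcc' → accept
  'd' → accept
  'ddcd' → reject
  'cdd' → reject
State roles: A=last symbol not d (ok); B=saw dd (dead); C=last symbol d (ok)
All strings over {c,d} with no two consecutive d's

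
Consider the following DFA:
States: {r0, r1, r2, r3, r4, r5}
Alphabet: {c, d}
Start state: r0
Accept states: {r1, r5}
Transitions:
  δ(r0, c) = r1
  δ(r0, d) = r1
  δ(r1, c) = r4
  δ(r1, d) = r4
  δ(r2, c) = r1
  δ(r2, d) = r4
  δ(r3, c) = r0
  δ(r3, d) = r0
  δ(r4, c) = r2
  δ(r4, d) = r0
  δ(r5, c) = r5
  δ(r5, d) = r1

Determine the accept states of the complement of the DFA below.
Complement accept states = All states \ Original accept states
= {r0, r1, r2, r3, r4, r5} \ {r1, r5}
{r0, r2, r3, r4}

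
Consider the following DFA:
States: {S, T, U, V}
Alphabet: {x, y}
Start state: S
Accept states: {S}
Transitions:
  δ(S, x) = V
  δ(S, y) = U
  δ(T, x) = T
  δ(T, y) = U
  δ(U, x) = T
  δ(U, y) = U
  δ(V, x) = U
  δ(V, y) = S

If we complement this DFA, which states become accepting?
Complement accept states = All states \ Original accept states
= {S, T, U, V} \ {S}
{T, U, V}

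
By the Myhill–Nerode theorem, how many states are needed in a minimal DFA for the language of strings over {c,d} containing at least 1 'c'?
By Myhill–Nerode, count the distinguishable equivalence classes: 2 classes — having seen 0, or ≥1 copies of 'c'; any two classes i < j (j ≤ 1) are distinguished by the string c^(1−j), which takes class j to 1 copy (accepted) but leaves class i below 1 (rejected).
2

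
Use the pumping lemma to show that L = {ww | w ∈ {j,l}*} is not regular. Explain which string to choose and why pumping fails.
Assume L is regular with pumping length p. Idea: pumping the leading j-block breaks the equality of the two halves.
Choose s = j^p l j^p l ∈ L (with w = j^p l). |s| = 2p+2 ≥ p. By the pumping lemma, s = xyz with |xy| ≤ p, |y| > 0, so y = j^k with k ≥ 1, in the first j-block. Then xy²z = j^(p+k) l j^p l, of length 2p+2+k. If k is odd this length is odd, so it cannot be of the form ww. If k is even, each half has length p+1+k/2 ≤ p+k, so the first half lies entirely inside the leading j-block and contains no l, while the second half ends in l; the halves differ. Either way xy²z ∉ L.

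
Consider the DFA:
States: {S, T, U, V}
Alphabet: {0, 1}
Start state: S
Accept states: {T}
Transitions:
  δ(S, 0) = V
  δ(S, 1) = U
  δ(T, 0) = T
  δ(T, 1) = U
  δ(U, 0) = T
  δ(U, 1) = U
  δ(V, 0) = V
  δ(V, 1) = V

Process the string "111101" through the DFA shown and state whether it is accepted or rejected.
Processing string "111101":
  S --1--> U
  U --1--> U
  U --1--> U
  U --1--> U
  U --0--> T
  T --1--> U
Final state: U
Accept states: {T}
No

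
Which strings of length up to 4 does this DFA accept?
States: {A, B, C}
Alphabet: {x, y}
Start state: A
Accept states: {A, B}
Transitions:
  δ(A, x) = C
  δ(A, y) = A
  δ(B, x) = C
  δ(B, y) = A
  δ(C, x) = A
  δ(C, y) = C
ε, y, xx, yy, xxy, xyx, yxx, yyy, xxxx, xxyy, xyxy, xyyx, yxxy, yxyx, yyxx, yyyy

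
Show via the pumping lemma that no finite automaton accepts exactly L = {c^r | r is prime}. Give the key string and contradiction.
Assume L is regular with pumping length p. Idea: pumping by a suitable count produces a composite length.
Let q be a prime with q ≥ p and choose s = c^q ∈ L. By the pumping lemma, s = xyz with |xy| ≤ p, |y| = k ≥ 1. Take i = q+1: |xy^(q+1)z| = q + q·k = q(1+k). Since q ≥ 2 and 1+k ≥ 2, q(1+k) is composite, so xy^(q+1)z ∉ L.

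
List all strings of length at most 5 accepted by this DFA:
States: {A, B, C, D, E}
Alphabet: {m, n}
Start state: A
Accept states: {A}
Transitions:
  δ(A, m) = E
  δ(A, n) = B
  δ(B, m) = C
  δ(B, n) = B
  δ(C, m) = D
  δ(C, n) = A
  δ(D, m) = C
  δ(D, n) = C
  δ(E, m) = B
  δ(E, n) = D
ε, nmn, mmmn, mnmn, mnnn, nnmn, mmnmn, nmmmn, nmmnn, nnnmn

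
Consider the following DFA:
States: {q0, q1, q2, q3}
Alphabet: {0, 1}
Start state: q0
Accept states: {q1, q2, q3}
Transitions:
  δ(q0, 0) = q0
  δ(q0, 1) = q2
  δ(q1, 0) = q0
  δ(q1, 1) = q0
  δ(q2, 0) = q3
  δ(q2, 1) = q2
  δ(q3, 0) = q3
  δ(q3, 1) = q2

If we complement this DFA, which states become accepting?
Complement accept states = All states \ Original accept states
= {q0, q1, q2, q3} \ {q1, q2, q3}
{q0}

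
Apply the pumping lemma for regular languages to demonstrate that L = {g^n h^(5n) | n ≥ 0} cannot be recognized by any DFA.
Assume L is regular with pumping length p. Idea: pumping the g-block breaks the 1:5 ratio.
Choose s = g^p h^(5p) (length 6p ≥ p). By the pumping lemma, s = xyz with |xy| ≤ p, |y| > 0, so y = g^k with k ≥ 1. Then xy²z = g^(p+k) h^(5p). For this to be in L we would need 5p = 5(p+k), i.e. 5k = 0, contradicting k ≥ 1. So xy²z ∉ L.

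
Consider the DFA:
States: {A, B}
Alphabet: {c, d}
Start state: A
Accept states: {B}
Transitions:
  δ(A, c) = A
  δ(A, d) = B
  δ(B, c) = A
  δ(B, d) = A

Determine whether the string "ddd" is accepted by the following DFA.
Processing string "ddd":
  A --d--> B
  B --d--> A
  A --d--> B
Final state: B
Accept states: {B}
Yes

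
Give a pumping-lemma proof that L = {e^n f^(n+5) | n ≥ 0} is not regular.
Assume L is regular with pumping length p. Idea: pumping the e-block breaks the fixed offset of 5.
Choose s = e^p f^(p+5) ∈ L. By the pumping lemma, s = xyz with |xy| ≤ p, |y| > 0, so y = e^k with k ≥ 1. Then xy²z = e^(p+k) f^(p+5). For this to be in L we would need p+5 = (p+k)+5, i.e. k = 0, contradicting k ≥ 1. So xy²z ∉ L.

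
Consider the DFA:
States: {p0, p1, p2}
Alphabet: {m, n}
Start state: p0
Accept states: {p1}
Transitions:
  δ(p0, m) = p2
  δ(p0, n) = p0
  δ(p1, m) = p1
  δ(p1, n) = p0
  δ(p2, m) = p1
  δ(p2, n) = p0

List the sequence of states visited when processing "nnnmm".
read 'n': p0 → p0
  read 'n': p0 → p0
  read 'n': p0 → p0
  read 'm': p0 → p2
  read 'm': p2 → p1
p0 -> p0 -> p0 -> p0 -> p2 -> p1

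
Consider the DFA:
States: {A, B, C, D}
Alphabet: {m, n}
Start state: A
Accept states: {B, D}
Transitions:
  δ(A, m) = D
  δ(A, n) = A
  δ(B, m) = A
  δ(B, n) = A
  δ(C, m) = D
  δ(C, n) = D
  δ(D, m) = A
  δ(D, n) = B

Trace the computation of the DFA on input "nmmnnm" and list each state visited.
read 'n': A → A
  read 'm': A → D
  read 'm': D → A
  read 'n': A → A
  read 'n': A → A
  read 'm': A → D
A -> A -> D -> A -> A -> A -> D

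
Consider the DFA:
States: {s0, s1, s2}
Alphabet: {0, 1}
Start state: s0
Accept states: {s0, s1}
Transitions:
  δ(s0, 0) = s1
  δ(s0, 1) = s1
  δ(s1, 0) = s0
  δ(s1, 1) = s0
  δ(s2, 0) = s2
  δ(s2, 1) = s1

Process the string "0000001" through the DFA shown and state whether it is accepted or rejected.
Processing string "0000001":
  s0 --0--> s1
  s1 --0--> s0
  s0 --0--> s1
  s1 --0--> s0
  s0 --0--> s1
  s1 --0--> s0
  s0 --1--> s1
Final state: s1
Accept states: {s0, s1}
Yes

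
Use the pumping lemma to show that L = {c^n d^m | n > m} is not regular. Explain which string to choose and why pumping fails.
Assume L is regular with pumping length p. Idea: pumping down the c-block drops the c-count to at most the d-count.
Choose s = c^(p+1) d^p ∈ L (|s| = 2p+1 ≥ p). By the pumping lemma, s = xyz with |xy| ≤ p, |y| > 0, so y = c^k with k ≥ 1. Take i = 0: xz = c^(p+1−k) d^p. Since k ≥ 1, p+1−k ≤ p, so the number of c's is no longer strictly greater than the number of d's, hence xz ∉ L.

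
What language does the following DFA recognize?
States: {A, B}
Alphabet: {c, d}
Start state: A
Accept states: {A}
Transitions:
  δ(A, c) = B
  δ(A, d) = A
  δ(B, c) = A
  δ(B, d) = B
Testing a few strings:
  'ccc' → reject
  'cc' → accept
  'c' → reject
  'dc' → reject
State roles: A=even number of c's so far; B=odd number of c's so far
All strings over {c,d} with an even number of c's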